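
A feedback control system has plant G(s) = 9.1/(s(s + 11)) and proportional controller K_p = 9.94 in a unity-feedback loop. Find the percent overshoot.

10.8%

From 1 + K_pG(s) = 0: s² + 11s + 90.45 = 0 ⇒ ω_n = 9.511, ζ = 0.5783.
%OS = 100·exp(−πζ/√(1−ζ²)) = 100·exp(−π·0.5783/√0.6656) = 10.8%.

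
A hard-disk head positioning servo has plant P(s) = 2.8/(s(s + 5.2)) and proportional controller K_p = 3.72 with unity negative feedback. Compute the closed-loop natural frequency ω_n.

The closed-loop denominator is s(s+5.2) + 3.72·2.8 = s² + 5.2s + 10.42.
So ω_n² = 10.42 ⇒ ω_n = 3.227 rad/s, and ζ = 5.2/(2ω_n) = 0.806.

ω_n = 3.23 rad/s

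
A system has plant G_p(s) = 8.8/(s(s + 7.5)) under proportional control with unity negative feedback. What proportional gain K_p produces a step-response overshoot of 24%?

From %OS = 100·exp(−πζ/√(1−ζ²)) = 24%, ζ = −ln(0.24)/√(π²+ln²(0.24)) = 0.4136.
Characteristic equation s² + 7.5s + 8.8K_p = 0 gives ζ = 7.5/(2√(8.8K_p)).
Setting ζ = 0.4136: √(8.8K_p) = 7.5/(2·0.4136) = 9.067, so K_p = 82.21/8.8 = 9.34.

K_p = 9.34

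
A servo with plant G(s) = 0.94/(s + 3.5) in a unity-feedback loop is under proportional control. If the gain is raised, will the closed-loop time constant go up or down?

The closed-loop bandwidth 3.5+K_p·0.94 grows with K_p, so τ shrinks.

decrease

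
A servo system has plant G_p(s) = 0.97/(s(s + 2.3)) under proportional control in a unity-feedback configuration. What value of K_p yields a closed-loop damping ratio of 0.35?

Closed-loop characteristic equation: s² + 2.3s + K_p·0.97 = 0.
So ω_n = √(0.97K_p) and 2ζω_n = 2.3, giving ζ = 2.3/(2√(0.97K_p)).
Setting ζ = 0.35: √(0.97K_p) = 2.3/(2·0.35) = 3.286, so K_p = 10.8/0.97 = 11.1.

K_p = 11.1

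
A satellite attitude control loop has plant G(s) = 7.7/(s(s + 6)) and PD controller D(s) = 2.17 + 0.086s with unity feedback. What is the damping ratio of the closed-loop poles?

ζ = 0.815

Forward path: (2.17 + 0.086s)·7.7/(s(s+6)). The closed-loop characteristic equation is s² + (6 + 7.7·0.086)s + 7.7·2.17 = 0.
That is s² + 6.662s + 16.71 = 0, so ω_n = 4.088 rad/s and ζ = 6.662/(2·4.088) = 0.8149.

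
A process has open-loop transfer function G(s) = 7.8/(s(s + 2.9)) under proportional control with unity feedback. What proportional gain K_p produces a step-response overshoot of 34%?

K_p = 2.56

From %OS = 100·exp(−πζ/√(1−ζ²)) = 34%, ζ = −ln(0.34)/√(π²+ln²(0.34)) = 0.3248.
Characteristic equation s² + 2.9s + 7.8K_p = 0 gives ζ = 2.9/(2√(7.8K_p)).
Setting ζ = 0.3248: √(7.8K_p) = 2.9/(2·0.3248) = 4.465, so K_p = 19.93/7.8 = 2.56.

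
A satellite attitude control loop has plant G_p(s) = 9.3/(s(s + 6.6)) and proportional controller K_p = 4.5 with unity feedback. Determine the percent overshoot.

Closed-loop characteristic equation: s² + 6.6s + 41.85 = 0, so ω_n = 6.469 rad/s and ζ = 6.6/(2·6.469) = 0.5101.
%OS = 100·exp(−πζ/√(1−ζ²)) = 100·exp(−π·0.5101/√0.7398) = 15.5%.

15.5%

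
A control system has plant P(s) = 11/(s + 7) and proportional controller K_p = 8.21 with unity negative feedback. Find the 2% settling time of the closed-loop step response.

Closed-loop transfer function: T(s) = K_p·P(s)/(1 + K_p·P(s)) = 90.31/(s + 7 + 90.31) = 90.31/(s + 97.31).
Time constant τ = 1/97.31 = 0.01028 s, so the 2% settling time is about 4τ = 0.0411 s.

T_s ≈ 0.0411 s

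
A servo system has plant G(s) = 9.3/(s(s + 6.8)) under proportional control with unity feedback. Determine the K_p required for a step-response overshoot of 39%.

K_p = 15.1

From %OS = 100·exp(−πζ/√(1−ζ²)) = 39%, ζ = −ln(0.39)/√(π²+ln²(0.39)) = 0.2871.
Characteristic equation s² + 6.8s + 9.3K_p = 0 gives ζ = 6.8/(2√(9.3K_p)).
Setting ζ = 0.2871: √(9.3K_p) = 6.8/(2·0.2871) = 11.84, so K_p = 140.2/9.3 = 15.1.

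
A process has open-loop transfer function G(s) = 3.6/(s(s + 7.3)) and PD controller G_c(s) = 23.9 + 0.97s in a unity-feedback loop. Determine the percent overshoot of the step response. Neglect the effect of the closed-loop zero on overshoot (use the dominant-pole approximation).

10.6%

Forward path: (23.9 + 0.97s)·3.6/(s(s+7.3)). The closed-loop characteristic equation is s² + (7.3 + 3.6·0.97)s + 3.6·23.9 = 0.
That is s² + 10.79s + 86.04 = 0, so ω_n = 9.276 rad/s and ζ = 10.79/(2·9.276) = 0.5817.
%OS = 100·exp(−πζ/√(1−ζ²)) = 10.6%.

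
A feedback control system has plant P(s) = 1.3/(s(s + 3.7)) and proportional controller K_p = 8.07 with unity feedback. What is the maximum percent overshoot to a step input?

11.2%

The closed-loop denominator s² + 3.7s + 10.49 gives ω_n = √10.49 = 3.239 and ζ = 3.7/(2ω_n) = 0.5712.
%OS = 100·exp(−πζ/√(1−ζ²)) = 100·exp(−π·0.5712/√0.6738) = 11.2%.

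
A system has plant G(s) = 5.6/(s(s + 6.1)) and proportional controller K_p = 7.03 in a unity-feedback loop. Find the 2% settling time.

T_s ≈ 1.31 s

From 1 + K_pG(s) = 0: s² + 6.1s + 39.37 = 0 ⇒ ω_n = 6.274, ζ = 0.4861.
2% settling time T_s ≈ 4/(ζω_n) = 4/3.05 = 1.31 s.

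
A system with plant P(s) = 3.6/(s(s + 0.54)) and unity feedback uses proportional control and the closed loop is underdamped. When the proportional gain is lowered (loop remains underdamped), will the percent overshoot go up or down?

decrease

ζ = 0.54/(2√(3.6K_p)) rises as K_p falls; higher damping means less overshoot.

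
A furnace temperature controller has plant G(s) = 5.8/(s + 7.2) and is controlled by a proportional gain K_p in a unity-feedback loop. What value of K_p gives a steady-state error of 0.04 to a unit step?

For a type-0 loop with proportional control, e_ss = 1/(1 + K_p·G(0)).
G(0) = 0.8056. Require 1/(1 + K_p·0.8056) = 0.04, so 1 + 0.8056·K_p = 25.
K_p = (25 − 1)/0.8056 = 29.8.

K_p = 29.8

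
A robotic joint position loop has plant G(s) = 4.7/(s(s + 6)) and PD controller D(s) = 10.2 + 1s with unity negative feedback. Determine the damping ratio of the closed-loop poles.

Forward path: (10.2 + 1s)·4.7/(s(s+6)). The closed-loop characteristic equation is s² + (6 + 4.7·1)s + 4.7·10.2 = 0.
That is s² + 10.7s + 47.94 = 0, so ω_n = 6.924 rad/s and ζ = 10.7/(2·6.924) = 0.7727.

ζ = 0.773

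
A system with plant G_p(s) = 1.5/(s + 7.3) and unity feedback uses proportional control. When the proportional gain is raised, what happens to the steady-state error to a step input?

The position error constant K_pos = K_p·G_p(0) grows with K_p, and e_ss = 1/(1+K_pos) falls.

decrease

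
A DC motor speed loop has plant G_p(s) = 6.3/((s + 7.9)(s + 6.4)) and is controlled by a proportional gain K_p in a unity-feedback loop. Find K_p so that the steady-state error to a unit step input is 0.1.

Steady-state error for a unit step on this type-0 loop is 1/(1 + K_p·G_p(0)).
G_p(0) = 0.1246. Require 1/(1 + K_p·0.1246) = 0.1, so 1 + 0.1246·K_p = 10.
K_p = (10 − 1)/0.1246 = 72.2.

K_p = 72.2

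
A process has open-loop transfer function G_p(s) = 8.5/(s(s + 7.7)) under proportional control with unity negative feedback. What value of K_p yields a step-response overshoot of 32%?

From %OS = 100·exp(−πζ/√(1−ζ²)) = 32%, ζ = −ln(0.32)/√(π²+ln²(0.32)) = 0.341.
Characteristic equation s² + 7.7s + 8.5K_p = 0 gives ζ = 7.7/(2√(8.5K_p)).
Setting ζ = 0.341: √(8.5K_p) = 7.7/(2·0.341) = 11.29, so K_p = 127.5/8.5 = 15.

K_p = 15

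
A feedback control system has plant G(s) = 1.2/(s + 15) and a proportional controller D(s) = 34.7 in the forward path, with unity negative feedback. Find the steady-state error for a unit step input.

The loop is type 0. Static position error constant K_pos = D(0)·G(0) = 34.7·0.08 = 2.776.
Steady-state error to a unit step: e_ss = 1/(1+K_pos) = 1/3.776 = 0.265.

0.265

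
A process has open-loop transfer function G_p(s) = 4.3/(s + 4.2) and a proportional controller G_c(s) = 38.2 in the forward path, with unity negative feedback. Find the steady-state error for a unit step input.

The loop is type 0. Static position error constant K_pos = G_c(0)·G_p(0) = 38.2·1.024 = 39.11.
Steady-state error to a unit step: e_ss = 1/(1+K_pos) = 1/40.11 = 0.0249.

0.0249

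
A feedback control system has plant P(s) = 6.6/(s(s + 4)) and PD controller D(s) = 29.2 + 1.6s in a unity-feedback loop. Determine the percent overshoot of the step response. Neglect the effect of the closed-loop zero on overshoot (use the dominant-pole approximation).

Forward path: (29.2 + 1.6s)·6.6/(s(s+4)). The closed-loop characteristic equation is s² + (4 + 6.6·1.6)s + 6.6·29.2 = 0.
That is s² + 14.56s + 192.7 = 0, so ω_n = 13.88 rad/s and ζ = 14.56/(2·13.88) = 0.5244.
%OS = 100·exp(−πζ/√(1−ζ²)) = 14.4%.

14.4%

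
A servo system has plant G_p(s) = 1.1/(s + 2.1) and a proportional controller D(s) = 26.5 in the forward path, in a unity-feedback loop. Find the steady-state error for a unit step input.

0.0672

The loop is type 0. Static position error constant K_pos = D(0)·G_p(0) = 26.5·0.5238 = 13.88.
Steady-state error to a unit step: e_ss = 1/(1+K_pos) = 1/14.88 = 0.0672.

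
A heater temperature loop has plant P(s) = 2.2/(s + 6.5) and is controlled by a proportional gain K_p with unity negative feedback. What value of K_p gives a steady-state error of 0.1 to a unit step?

K_p = 26.6

Steady-state error for a unit step on this type-0 loop is 1/(1 + K_p·P(0)).
P(0) = 0.3385. Require 1/(1 + K_p·0.3385) = 0.1, so 1 + 0.3385·K_p = 10.
K_p = (10 − 1)/0.3385 = 26.6.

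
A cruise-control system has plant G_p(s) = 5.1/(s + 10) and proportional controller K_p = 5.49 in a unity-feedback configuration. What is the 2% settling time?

T_s ≈ 0.105 s

Closed-loop transfer function: T(s) = K_p·G_p(s)/(1 + K_p·G_p(s)) = 28/(s + 10 + 28) = 28/(s + 38).
Time constant τ = 1/38 = 0.02632 s, so the 2% settling time is about 4τ = 0.105 s.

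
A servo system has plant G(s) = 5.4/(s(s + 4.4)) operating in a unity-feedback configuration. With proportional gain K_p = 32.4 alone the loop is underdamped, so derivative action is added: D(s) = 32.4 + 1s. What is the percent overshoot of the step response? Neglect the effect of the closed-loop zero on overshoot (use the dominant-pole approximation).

Forward path: (32.4 + 1s)·5.4/(s(s+4.4)). The closed-loop characteristic equation is s² + (4.4 + 5.4·1)s + 5.4·32.4 = 0.
That is s² + 9.8s + 175 = 0, so ω_n = 13.23 rad/s and ζ = 9.8/(2·13.23) = 0.3704.
%OS = 100·exp(−πζ/√(1−ζ²)) = 28.6%.

28.6%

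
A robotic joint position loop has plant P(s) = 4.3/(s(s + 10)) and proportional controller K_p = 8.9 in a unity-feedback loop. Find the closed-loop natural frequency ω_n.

With unity feedback the closed-loop characteristic equation is s² + 10s + 8.9·4.3 = s² + 10s + 38.27 = 0.
Matching s² + 2ζω_n s + ω_n²: ω_n = √38.27 = 6.186 rad/s and 2ζω_n = 10, so ζ = 10/(2·6.186) = 0.808.

ω_n = 6.19 rad/s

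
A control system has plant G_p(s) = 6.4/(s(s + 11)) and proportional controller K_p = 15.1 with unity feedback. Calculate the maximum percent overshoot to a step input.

12%

The closed-loop denominator s² + 11s + 96.64 gives ω_n = √96.64 = 9.831 and ζ = 11/(2ω_n) = 0.5595.
%OS = 100·exp(−πζ/√(1−ζ²)) = 100·exp(−π·0.5595/√0.687) = 12%.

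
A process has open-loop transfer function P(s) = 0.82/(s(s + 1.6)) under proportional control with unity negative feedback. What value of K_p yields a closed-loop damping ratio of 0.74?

K_p = 1.43

Closed-loop characteristic equation: s² + 1.6s + K_p·0.82 = 0.
So ω_n = √(0.82K_p) and 2ζω_n = 1.6, giving ζ = 1.6/(2√(0.82K_p)).
Setting ζ = 0.74: √(0.82K_p) = 1.6/(2·0.74) = 1.081, so K_p = 1.169/0.82 = 1.43.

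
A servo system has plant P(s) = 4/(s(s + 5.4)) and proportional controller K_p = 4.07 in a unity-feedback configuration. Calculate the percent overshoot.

The closed-loop denominator s² + 5.4s + 16.28 gives ω_n = √16.28 = 4.035 and ζ = 5.4/(2ω_n) = 0.6692.
%OS = 100·exp(−πζ/√(1−ζ²)) = 100·exp(−π·0.6692/√0.5522) = 5.91%.

5.91%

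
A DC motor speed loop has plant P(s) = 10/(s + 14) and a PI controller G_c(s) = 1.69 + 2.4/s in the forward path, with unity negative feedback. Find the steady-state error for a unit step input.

0

The open loop G_c(s)P(s) has a pole at the origin (type 1), so the static position error constant is infinite and e_ss = 1/(1+∞) = 0.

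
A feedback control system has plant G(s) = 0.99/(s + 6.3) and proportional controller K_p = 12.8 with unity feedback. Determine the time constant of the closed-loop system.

τ = 0.0527 s

Closed-loop transfer function: T(s) = K_p·G(s)/(1 + K_p·G(s)) = 12.67/(s + 6.3 + 12.67) = 12.67/(s + 18.97).
Time constant τ = 1/18.97 = 0.0527 s.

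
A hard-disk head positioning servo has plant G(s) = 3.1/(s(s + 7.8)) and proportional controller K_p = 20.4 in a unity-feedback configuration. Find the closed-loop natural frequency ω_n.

ω_n = 7.95 rad/s

With unity feedback the closed-loop characteristic equation is s² + 7.8s + 20.4·3.1 = s² + 7.8s + 63.24 = 0.
Matching s² + 2ζω_n s + ω_n²: ω_n = √63.24 = 7.952 rad/s and 2ζω_n = 7.8, so ζ = 7.8/(2·7.952) = 0.49.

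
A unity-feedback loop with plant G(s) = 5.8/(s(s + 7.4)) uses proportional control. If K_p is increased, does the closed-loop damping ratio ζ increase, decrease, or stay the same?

decrease

ζ = 7.4/(2√(5.8K_p)); increasing K_p raises the denominator, so ζ falls.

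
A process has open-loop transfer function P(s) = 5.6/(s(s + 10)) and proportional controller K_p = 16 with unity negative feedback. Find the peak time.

Closed-loop characteristic equation: s² + 10s + 89.6 = 0, so ω_n = 9.466 rad/s and ζ = 10/(2·9.466) = 0.5282.
Damped frequency ω_d = ω_n√(1−ζ²) = 8.037 rad/s, so peak time T_p = π/ω_d = 0.391 s.

T_p = 0.391 s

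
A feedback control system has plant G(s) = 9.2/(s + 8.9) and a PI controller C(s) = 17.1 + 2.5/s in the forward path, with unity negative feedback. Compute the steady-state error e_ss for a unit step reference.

The open loop C(s)G(s) has a pole at the origin (type 1), so the static position error constant is infinite and e_ss = 1/(1+∞) = 0.

0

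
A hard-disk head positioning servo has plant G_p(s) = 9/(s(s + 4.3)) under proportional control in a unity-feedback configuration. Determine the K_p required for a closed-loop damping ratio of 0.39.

K_p = 3.38

Closed-loop characteristic equation: s² + 4.3s + K_p·9 = 0.
So ω_n = √(9K_p) and 2ζω_n = 4.3, giving ζ = 4.3/(2√(9K_p)).
Setting ζ = 0.39: √(9K_p) = 4.3/(2·0.39) = 5.513, so K_p = 30.39/9 = 3.38.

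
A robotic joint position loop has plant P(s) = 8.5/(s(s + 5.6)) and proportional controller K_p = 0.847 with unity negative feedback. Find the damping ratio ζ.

With unity feedback the closed-loop characteristic equation is s² + 5.6s + 0.847·8.5 = s² + 5.6s + 7.199 = 0.
So ω_n² = 7.199 ⇒ ω_n = 2.683 rad/s, and ζ = 5.6/(2ω_n) = 1.04.

ζ = 1.04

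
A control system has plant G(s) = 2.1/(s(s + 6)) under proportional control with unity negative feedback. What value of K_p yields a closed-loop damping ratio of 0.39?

K_p = 28.2

Closed-loop characteristic equation: s² + 6s + K_p·2.1 = 0.
So ω_n = √(2.1K_p) and 2ζω_n = 6, giving ζ = 6/(2√(2.1K_p)).
Setting ζ = 0.39: √(2.1K_p) = 6/(2·0.39) = 7.692, so K_p = 59.17/2.1 = 28.2.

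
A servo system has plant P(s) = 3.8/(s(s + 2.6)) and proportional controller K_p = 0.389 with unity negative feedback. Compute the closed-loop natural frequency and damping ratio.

With unity feedback the closed-loop characteristic equation is s² + 2.6s + 0.389·3.8 = s² + 2.6s + 1.478 = 0.
Matching s² + 2ζω_n s + ω_n²: ω_n = √1.478 = 1.216 rad/s and 2ζω_n = 2.6, so ζ = 2.6/(2·1.216) = 1.07.

ω_n = 1.22 rad/s, ζ = 1.07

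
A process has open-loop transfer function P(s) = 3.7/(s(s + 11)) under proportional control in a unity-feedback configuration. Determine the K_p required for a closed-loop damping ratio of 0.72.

Closed-loop characteristic equation: s² + 11s + K_p·3.7 = 0.
So ω_n = √(3.7K_p) and 2ζω_n = 11, giving ζ = 11/(2√(3.7K_p)).
Setting ζ = 0.72: √(3.7K_p) = 11/(2·0.72) = 7.639, so K_p = 58.35/3.7 = 15.8.

K_p = 15.8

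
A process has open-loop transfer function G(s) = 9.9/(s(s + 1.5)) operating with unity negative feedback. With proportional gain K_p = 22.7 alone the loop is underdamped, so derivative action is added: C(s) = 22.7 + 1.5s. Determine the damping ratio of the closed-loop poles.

Forward path: (22.7 + 1.5s)·9.9/(s(s+1.5)). The closed-loop characteristic equation is s² + (1.5 + 9.9·1.5)s + 9.9·22.7 = 0.
That is s² + 16.35s + 224.7 = 0, so ω_n = 14.99 rad/s and ζ = 16.35/(2·14.99) = 0.5453.

ζ = 0.545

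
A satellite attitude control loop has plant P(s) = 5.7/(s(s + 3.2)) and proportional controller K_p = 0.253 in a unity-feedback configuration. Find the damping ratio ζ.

ζ = 1.33

The closed-loop denominator is s(s+3.2) + 0.253·5.7 = s² + 3.2s + 1.442.
So ω_n² = 1.442 ⇒ ω_n = 1.201 rad/s, and ζ = 3.2/(2ω_n) = 1.33.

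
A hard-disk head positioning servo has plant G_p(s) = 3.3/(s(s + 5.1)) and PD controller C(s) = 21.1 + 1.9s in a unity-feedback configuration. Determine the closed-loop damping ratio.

ζ = 0.681

Forward path: (21.1 + 1.9s)·3.3/(s(s+5.1)). The closed-loop characteristic equation is s² + (5.1 + 3.3·1.9)s + 3.3·21.1 = 0.
That is s² + 11.37s + 69.63 = 0, so ω_n = 8.344 rad/s and ζ = 11.37/(2·8.344) = 0.6813.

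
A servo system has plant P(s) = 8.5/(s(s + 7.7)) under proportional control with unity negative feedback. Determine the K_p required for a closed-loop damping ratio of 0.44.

K_p = 9.01

Closed-loop characteristic equation: s² + 7.7s + K_p·8.5 = 0.
So ω_n = √(8.5K_p) and 2ζω_n = 7.7, giving ζ = 7.7/(2√(8.5K_p)).
Setting ζ = 0.44: √(8.5K_p) = 7.7/(2·0.44) = 8.75, so K_p = 76.56/8.5 = 9.01.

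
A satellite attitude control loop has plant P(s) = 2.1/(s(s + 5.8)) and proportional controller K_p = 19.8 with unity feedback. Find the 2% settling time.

From 1 + K_pP(s) = 0: s² + 5.8s + 41.58 = 0 ⇒ ω_n = 6.448, ζ = 0.4497.
2% settling time T_s ≈ 4/(ζω_n) = 4/2.9 = 1.38 s.

T_s ≈ 1.38 s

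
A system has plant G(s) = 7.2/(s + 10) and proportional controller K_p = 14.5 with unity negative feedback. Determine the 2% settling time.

T_s ≈ 0.035 s

Closed-loop transfer function: T(s) = K_p·G(s)/(1 + K_p·G(s)) = 104.4/(s + 10 + 104.4) = 104.4/(s + 114.4).
Time constant τ = 1/114.4 = 0.008741 s, so the 2% settling time is about 4τ = 0.035 s.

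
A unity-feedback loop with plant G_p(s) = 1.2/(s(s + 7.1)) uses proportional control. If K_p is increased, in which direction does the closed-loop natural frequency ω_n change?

increase

ω_n = √(1.2·K_p), which grows with K_p.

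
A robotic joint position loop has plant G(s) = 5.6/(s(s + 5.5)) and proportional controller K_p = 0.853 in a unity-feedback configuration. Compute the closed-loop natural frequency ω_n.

1 + K_p·G(s) = 0 gives s² + 5.5s + 4.777 = 0.
Matching s² + 2ζω_n s + ω_n²: ω_n = √4.777 = 2.186 rad/s and 2ζω_n = 5.5, so ζ = 5.5/(2·2.186) = 1.26.

ω_n = 2.19 rad/s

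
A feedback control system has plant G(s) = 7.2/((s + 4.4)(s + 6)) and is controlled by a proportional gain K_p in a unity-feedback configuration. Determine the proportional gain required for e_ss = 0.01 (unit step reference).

K_p = 363

Steady-state error for a unit step on this type-0 loop is 1/(1 + K_p·G(0)).
G(0) = 0.2727. Require 1/(1 + K_p·0.2727) = 0.01, so 1 + 0.2727·K_p = 100.
K_p = (100 − 1)/0.2727 = 363.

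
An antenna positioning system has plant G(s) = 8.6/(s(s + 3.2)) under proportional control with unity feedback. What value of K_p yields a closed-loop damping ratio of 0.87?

Closed-loop characteristic equation: s² + 3.2s + K_p·8.6 = 0.
So ω_n = √(8.6K_p) and 2ζω_n = 3.2, giving ζ = 3.2/(2√(8.6K_p)).
Setting ζ = 0.87: √(8.6K_p) = 3.2/(2·0.87) = 1.839, so K_p = 3.382/8.6 = 0.393.

K_p = 0.393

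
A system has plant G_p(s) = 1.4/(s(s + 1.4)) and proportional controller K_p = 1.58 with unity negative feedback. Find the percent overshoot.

Closed-loop characteristic equation: s² + 1.4s + 2.212 = 0, so ω_n = 1.487 rad/s and ζ = 1.4/(2·1.487) = 0.4707.
%OS = 100·exp(−πζ/√(1−ζ²)) = 100·exp(−π·0.4707/√0.7785) = 18.7%.

18.7%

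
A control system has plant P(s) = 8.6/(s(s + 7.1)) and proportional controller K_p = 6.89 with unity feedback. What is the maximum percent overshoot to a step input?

19.5%

From 1 + K_pP(s) = 0: s² + 7.1s + 59.25 = 0 ⇒ ω_n = 7.698, ζ = 0.4612.
%OS = 100·exp(−πζ/√(1−ζ²)) = 100·exp(−π·0.4612/√0.7873) = 19.5%.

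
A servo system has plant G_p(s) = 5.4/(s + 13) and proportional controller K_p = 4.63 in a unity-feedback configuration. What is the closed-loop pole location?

s = -38

Closed-loop transfer function: T(s) = K_p·G_p(s)/(1 + K_p·G_p(s)) = 25/(s + 13 + 25) = 25/(s + 38).
The closed-loop pole is at s = −38.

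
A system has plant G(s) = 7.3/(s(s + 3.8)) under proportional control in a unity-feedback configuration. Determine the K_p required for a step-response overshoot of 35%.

From %OS = 100·exp(−πζ/√(1−ζ²)) = 35%, ζ = −ln(0.35)/√(π²+ln²(0.35)) = 0.3169.
Characteristic equation s² + 3.8s + 7.3K_p = 0 gives ζ = 3.8/(2√(7.3K_p)).
Setting ζ = 0.3169: √(7.3K_p) = 3.8/(2·0.3169) = 5.995, so K_p = 35.94/7.3 = 4.92.

K_p = 4.92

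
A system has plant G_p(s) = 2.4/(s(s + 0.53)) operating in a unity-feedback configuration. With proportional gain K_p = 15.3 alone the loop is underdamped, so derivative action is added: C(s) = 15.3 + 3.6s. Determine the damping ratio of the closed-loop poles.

Forward path: (15.3 + 3.6s)·2.4/(s(s+0.53)). The closed-loop characteristic equation is s² + (0.53 + 2.4·3.6)s + 2.4·15.3 = 0.
That is s² + 9.17s + 36.72 = 0, so ω_n = 6.06 rad/s and ζ = 9.17/(2·6.06) = 0.7566.

ζ = 0.757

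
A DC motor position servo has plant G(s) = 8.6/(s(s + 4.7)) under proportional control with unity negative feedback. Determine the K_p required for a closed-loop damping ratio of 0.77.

Closed-loop characteristic equation: s² + 4.7s + K_p·8.6 = 0.
So ω_n = √(8.6K_p) and 2ζω_n = 4.7, giving ζ = 4.7/(2√(8.6K_p)).
Setting ζ = 0.77: √(8.6K_p) = 4.7/(2·0.77) = 3.052, so K_p = 9.314/8.6 = 1.08.

K_p = 1.08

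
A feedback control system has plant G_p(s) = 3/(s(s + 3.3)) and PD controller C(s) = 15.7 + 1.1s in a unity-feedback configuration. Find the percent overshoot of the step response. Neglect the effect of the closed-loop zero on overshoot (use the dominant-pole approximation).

Forward path: (15.7 + 1.1s)·3/(s(s+3.3)). The closed-loop characteristic equation is s² + (3.3 + 3·1.1)s + 3·15.7 = 0.
That is s² + 6.6s + 47.1 = 0, so ω_n = 6.863 rad/s and ζ = 6.6/(2·6.863) = 0.4808.
%OS = 100·exp(−πζ/√(1−ζ²)) = 17.9%.

17.9%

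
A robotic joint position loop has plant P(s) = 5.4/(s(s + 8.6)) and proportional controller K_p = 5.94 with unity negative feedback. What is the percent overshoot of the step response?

The closed-loop denominator s² + 8.6s + 32.08 gives ω_n = √32.08 = 5.664 and ζ = 8.6/(2ω_n) = 0.7592.
%OS = 100·exp(−πζ/√(1−ζ²)) = 100·exp(−π·0.7592/√0.4236) = 2.56%.

2.56%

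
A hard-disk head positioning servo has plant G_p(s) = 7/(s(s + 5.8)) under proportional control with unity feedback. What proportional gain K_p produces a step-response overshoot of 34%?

From %OS = 100·exp(−πζ/√(1−ζ²)) = 34%, ζ = −ln(0.34)/√(π²+ln²(0.34)) = 0.3248.
Characteristic equation s² + 5.8s + 7K_p = 0 gives ζ = 5.8/(2√(7K_p)).
Setting ζ = 0.3248: √(7K_p) = 5.8/(2·0.3248) = 8.929, so K_p = 79.73/7 = 11.4.

K_p = 11.4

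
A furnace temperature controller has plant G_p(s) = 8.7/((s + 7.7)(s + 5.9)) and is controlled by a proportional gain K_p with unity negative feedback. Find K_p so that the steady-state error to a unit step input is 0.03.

Steady-state error for a unit step on this type-0 loop is 1/(1 + K_p·G_p(0)).
G_p(0) = 0.1915. Require 1/(1 + K_p·0.1915) = 0.03, so 1 + 0.1915·K_p = 33.33.
K_p = (33.33 − 1)/0.1915 = 169.

K_p = 169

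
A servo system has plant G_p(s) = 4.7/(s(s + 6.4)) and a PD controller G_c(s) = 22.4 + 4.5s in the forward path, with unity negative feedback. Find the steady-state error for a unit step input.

0

The open loop G_c(s)G_p(s) has a pole at the origin (type 1), so the static position error constant is infinite and e_ss = 1/(1+∞) = 0.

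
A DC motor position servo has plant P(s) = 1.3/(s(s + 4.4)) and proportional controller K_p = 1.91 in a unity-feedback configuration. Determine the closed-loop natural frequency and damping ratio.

1 + K_p·P(s) = 0 gives s² + 4.4s + 2.483 = 0.
Matching s² + 2ζω_n s + ω_n²: ω_n = √2.483 = 1.576 rad/s and 2ζω_n = 4.4, so ζ = 4.4/(2·1.576) = 1.4.

ω_n = 1.58 rad/s, ζ = 1.4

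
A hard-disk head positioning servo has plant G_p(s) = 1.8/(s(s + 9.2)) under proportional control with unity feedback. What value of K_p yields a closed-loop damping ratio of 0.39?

Closed-loop characteristic equation: s² + 9.2s + K_p·1.8 = 0.
So ω_n = √(1.8K_p) and 2ζω_n = 9.2, giving ζ = 9.2/(2√(1.8K_p)).
Setting ζ = 0.39: √(1.8K_p) = 9.2/(2·0.39) = 11.79, so K_p = 139.1/1.8 = 77.3.

K_p = 77.3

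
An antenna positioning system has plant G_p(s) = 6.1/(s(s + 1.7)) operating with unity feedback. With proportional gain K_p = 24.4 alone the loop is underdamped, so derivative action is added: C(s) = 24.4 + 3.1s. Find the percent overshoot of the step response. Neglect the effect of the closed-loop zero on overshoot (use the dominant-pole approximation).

Forward path: (24.4 + 3.1s)·6.1/(s(s+1.7)). The closed-loop characteristic equation is s² + (1.7 + 6.1·3.1)s + 6.1·24.4 = 0.
That is s² + 20.61s + 148.8 = 0, so ω_n = 12.2 rad/s and ζ = 20.61/(2·12.2) = 0.8447.
%OS = 100·exp(−πζ/√(1−ζ²)) = 0.703%.

0.703%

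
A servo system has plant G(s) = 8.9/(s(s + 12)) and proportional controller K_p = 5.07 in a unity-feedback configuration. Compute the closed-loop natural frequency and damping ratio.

ω_n = 6.72 rad/s, ζ = 0.893

1 + K_p·G(s) = 0 gives s² + 12s + 45.12 = 0.
Matching s² + 2ζω_n s + ω_n²: ω_n = √45.12 = 6.717 rad/s and 2ζω_n = 12, so ζ = 12/(2·6.717) = 0.893.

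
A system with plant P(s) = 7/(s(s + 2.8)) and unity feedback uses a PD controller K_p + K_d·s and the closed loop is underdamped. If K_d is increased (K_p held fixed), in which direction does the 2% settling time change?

Characteristic equation s² + (2.8 + 7K_d)s + 7K_p = 0: raising K_d increases ζω_n = (2.8+7K_d)/2 while the loop stays underdamped, so T_s ≈ 4/(ζω_n) decreases.

decrease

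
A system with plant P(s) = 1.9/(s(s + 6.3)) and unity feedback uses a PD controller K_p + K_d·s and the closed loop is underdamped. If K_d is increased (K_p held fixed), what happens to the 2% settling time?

Characteristic equation s² + (6.3 + 1.9K_d)s + 1.9K_p = 0: raising K_d increases ζω_n = (6.3+1.9K_d)/2 while the loop stays underdamped, so T_s ≈ 4/(ζω_n) decreases.

decrease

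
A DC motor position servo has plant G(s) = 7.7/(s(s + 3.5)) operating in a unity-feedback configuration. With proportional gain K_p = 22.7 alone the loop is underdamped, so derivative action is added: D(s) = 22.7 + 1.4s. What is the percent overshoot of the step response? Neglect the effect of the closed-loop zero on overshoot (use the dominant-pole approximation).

13.3%

Forward path: (22.7 + 1.4s)·7.7/(s(s+3.5)). The closed-loop characteristic equation is s² + (3.5 + 7.7·1.4)s + 7.7·22.7 = 0.
That is s² + 14.28s + 174.8 = 0, so ω_n = 13.22 rad/s and ζ = 14.28/(2·13.22) = 0.5401.
%OS = 100·exp(−πζ/√(1−ζ²)) = 13.3%.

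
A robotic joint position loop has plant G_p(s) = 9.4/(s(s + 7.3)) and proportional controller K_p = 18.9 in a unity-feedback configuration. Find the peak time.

T_p = 0.245 s

From 1 + K_pG_p(s) = 0: s² + 7.3s + 177.7 = 0 ⇒ ω_n = 13.33, ζ = 0.2738.
Damped frequency ω_d = ω_n√(1−ζ²) = 12.82 rad/s, so peak time T_p = π/ω_d = 0.245 s.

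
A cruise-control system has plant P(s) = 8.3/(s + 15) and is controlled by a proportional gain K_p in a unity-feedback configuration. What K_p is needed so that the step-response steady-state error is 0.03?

For a type-0 loop with proportional control, e_ss = 1/(1 + K_p·P(0)).
P(0) = 0.5533. Require 1/(1 + K_p·0.5533) = 0.03, so 1 + 0.5533·K_p = 33.33.
K_p = (33.33 − 1)/0.5533 = 58.4.

K_p = 58.4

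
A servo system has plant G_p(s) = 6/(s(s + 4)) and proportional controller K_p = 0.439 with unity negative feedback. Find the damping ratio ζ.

The closed-loop denominator is s(s+4) + 0.439·6 = s² + 4s + 2.634.
Matching s² + 2ζω_n s + ω_n²: ω_n = √2.634 = 1.623 rad/s and 2ζω_n = 4, so ζ = 4/(2·1.623) = 1.23.

ζ = 1.23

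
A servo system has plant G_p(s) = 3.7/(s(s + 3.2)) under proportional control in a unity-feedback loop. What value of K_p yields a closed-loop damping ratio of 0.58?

Closed-loop characteristic equation: s² + 3.2s + K_p·3.7 = 0.
So ω_n = √(3.7K_p) and 2ζω_n = 3.2, giving ζ = 3.2/(2√(3.7K_p)).
Setting ζ = 0.58: √(3.7K_p) = 3.2/(2·0.58) = 2.759, so K_p = 7.61/3.7 = 2.06.

K_p = 2.06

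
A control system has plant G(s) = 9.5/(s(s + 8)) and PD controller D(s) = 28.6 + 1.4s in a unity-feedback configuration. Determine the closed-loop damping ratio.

ζ = 0.646

Forward path: (28.6 + 1.4s)·9.5/(s(s+8)). The closed-loop characteristic equation is s² + (8 + 9.5·1.4)s + 9.5·28.6 = 0.
That is s² + 21.3s + 271.7 = 0, so ω_n = 16.48 rad/s and ζ = 21.3/(2·16.48) = 0.6461.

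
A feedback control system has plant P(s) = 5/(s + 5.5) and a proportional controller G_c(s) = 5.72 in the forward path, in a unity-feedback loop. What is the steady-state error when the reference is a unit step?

0.161

The loop is type 0. Static position error constant K_pos = G_c(0)·P(0) = 5.72·0.9091 = 5.2.
Steady-state error to a unit step: e_ss = 1/(1+K_pos) = 1/6.2 = 0.161.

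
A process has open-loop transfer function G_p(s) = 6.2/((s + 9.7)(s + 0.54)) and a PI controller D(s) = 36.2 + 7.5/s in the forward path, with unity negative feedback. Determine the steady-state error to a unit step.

The open loop D(s)G_p(s) has a pole at the origin (type 1), so the static position error constant is infinite and e_ss = 1/(1+∞) = 0.

0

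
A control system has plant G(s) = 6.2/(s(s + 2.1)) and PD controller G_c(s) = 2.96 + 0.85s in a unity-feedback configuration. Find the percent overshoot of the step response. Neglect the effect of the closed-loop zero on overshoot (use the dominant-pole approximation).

Forward path: (2.96 + 0.85s)·6.2/(s(s+2.1)). The closed-loop characteristic equation is s² + (2.1 + 6.2·0.85)s + 6.2·2.96 = 0.
That is s² + 7.37s + 18.35 = 0, so ω_n = 4.284 rad/s and ζ = 7.37/(2·4.284) = 0.8602.
%OS = 100·exp(−πζ/√(1−ζ²)) = 0.5%.

0.5%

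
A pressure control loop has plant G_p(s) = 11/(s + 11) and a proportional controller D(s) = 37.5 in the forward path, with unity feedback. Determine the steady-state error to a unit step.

0.026

The loop is type 0. Static position error constant K_pos = D(0)·G_p(0) = 37.5·1 = 37.5.
Steady-state error to a unit step: e_ss = 1/(1+K_pos) = 1/38.5 = 0.026.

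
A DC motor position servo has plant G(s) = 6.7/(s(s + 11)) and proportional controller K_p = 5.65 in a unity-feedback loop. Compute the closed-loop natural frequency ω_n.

The closed-loop denominator is s(s+11) + 5.65·6.7 = s² + 11s + 37.86.
So ω_n² = 37.86 ⇒ ω_n = 6.153 rad/s, and ζ = 11/(2ω_n) = 0.894.

ω_n = 6.15 rad/s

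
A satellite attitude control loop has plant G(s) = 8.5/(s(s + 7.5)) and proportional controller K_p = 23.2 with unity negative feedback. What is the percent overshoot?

Closed-loop characteristic equation: s² + 7.5s + 197.2 = 0, so ω_n = 14.04 rad/s and ζ = 7.5/(2·14.04) = 0.267.
%OS = 100·exp(−πζ/√(1−ζ²)) = 100·exp(−π·0.267/√0.9287) = 41.9%.

41.9%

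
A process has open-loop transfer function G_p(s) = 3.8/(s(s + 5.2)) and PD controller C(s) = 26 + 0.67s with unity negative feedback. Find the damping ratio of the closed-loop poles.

Forward path: (26 + 0.67s)·3.8/(s(s+5.2)). The closed-loop characteristic equation is s² + (5.2 + 3.8·0.67)s + 3.8·26 = 0.
That is s² + 7.746s + 98.8 = 0, so ω_n = 9.94 rad/s and ζ = 7.746/(2·9.94) = 0.3896.

ζ = 0.39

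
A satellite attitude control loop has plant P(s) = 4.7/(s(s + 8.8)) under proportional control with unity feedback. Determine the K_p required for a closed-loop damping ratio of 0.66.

Closed-loop characteristic equation: s² + 8.8s + K_p·4.7 = 0.
So ω_n = √(4.7K_p) and 2ζω_n = 8.8, giving ζ = 8.8/(2√(4.7K_p)).
Setting ζ = 0.66: √(4.7K_p) = 8.8/(2·0.66) = 6.667, so K_p = 44.44/4.7 = 9.46.

K_p = 9.46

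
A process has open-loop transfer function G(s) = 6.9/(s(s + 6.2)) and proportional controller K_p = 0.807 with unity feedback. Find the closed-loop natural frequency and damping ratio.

ω_n = 2.36 rad/s, ζ = 1.31

With unity feedback the closed-loop characteristic equation is s² + 6.2s + 0.807·6.9 = s² + 6.2s + 5.568 = 0.
So ω_n² = 5.568 ⇒ ω_n = 2.36 rad/s, and ζ = 6.2/(2ω_n) = 1.31.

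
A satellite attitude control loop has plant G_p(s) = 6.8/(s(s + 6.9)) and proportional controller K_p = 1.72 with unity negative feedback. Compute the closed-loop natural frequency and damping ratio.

1 + K_p·G_p(s) = 0 gives s² + 6.9s + 11.7 = 0.
Matching s² + 2ζω_n s + ω_n²: ω_n = √11.7 = 3.42 rad/s and 2ζω_n = 6.9, so ζ = 6.9/(2·3.42) = 1.01.

ω_n = 3.42 rad/s, ζ = 1.01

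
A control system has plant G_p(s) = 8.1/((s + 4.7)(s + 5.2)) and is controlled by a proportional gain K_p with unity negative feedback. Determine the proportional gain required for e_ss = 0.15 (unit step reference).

The loop is type 0, so e_ss(step) = 1/(1 + K_pos) with K_pos = K_p·G_p(0).
G_p(0) = 0.3314. Require 1/(1 + K_p·0.3314) = 0.15, so 1 + 0.3314·K_p = 6.667.
K_p = (6.667 − 1)/0.3314 = 17.1.

K_p = 17.1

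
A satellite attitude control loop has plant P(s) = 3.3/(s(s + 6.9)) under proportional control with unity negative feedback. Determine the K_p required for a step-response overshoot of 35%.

From %OS = 100·exp(−πζ/√(1−ζ²)) = 35%, ζ = −ln(0.35)/√(π²+ln²(0.35)) = 0.3169.
Characteristic equation s² + 6.9s + 3.3K_p = 0 gives ζ = 6.9/(2√(3.3K_p)).
Setting ζ = 0.3169: √(3.3K_p) = 6.9/(2·0.3169) = 10.89, so K_p = 118.5/3.3 = 35.9.

K_p = 35.9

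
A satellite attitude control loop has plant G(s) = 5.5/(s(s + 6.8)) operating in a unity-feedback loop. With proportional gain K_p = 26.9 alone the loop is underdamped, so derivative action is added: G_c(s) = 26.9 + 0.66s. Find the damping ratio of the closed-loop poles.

Forward path: (26.9 + 0.66s)·5.5/(s(s+6.8)). The closed-loop characteristic equation is s² + (6.8 + 5.5·0.66)s + 5.5·26.9 = 0.
That is s² + 10.43s + 147.9 = 0, so ω_n = 12.16 rad/s and ζ = 10.43/(2·12.16) = 0.4287.

ζ = 0.429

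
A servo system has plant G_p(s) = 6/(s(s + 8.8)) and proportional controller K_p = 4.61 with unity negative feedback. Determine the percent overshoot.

0.825%

Closed-loop characteristic equation: s² + 8.8s + 27.66 = 0, so ω_n = 5.259 rad/s and ζ = 8.8/(2·5.259) = 0.8366.
%OS = 100·exp(−πζ/√(1−ζ²)) = 100·exp(−π·0.8366/√0.3001) = 0.825%.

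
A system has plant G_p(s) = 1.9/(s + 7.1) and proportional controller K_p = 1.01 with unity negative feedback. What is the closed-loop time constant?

Closed-loop transfer function: T(s) = K_p·G_p(s)/(1 + K_p·G_p(s)) = 1.919/(s + 7.1 + 1.919) = 1.919/(s + 9.019).
Time constant τ = 1/9.019 = 0.111 s.

τ = 0.111 s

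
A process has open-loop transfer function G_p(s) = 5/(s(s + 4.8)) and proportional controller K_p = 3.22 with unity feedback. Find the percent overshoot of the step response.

9.59%

The closed-loop denominator s² + 4.8s + 16.1 gives ω_n = √16.1 = 4.012 and ζ = 4.8/(2ω_n) = 0.5981.
%OS = 100·exp(−πζ/√(1−ζ²)) = 100·exp(−π·0.5981/√0.6422) = 9.59%.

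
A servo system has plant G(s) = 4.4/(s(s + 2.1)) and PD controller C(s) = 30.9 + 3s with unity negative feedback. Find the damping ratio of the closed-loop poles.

Forward path: (30.9 + 3s)·4.4/(s(s+2.1)). The closed-loop characteristic equation is s² + (2.1 + 4.4·3)s + 4.4·30.9 = 0.
That is s² + 15.3s + 136 = 0, so ω_n = 11.66 rad/s and ζ = 15.3/(2·11.66) = 0.6561.

ζ = 0.656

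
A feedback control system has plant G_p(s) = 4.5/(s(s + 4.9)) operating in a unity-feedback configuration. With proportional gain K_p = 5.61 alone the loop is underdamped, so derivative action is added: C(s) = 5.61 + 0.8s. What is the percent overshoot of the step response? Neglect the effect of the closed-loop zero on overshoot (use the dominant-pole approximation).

0.686%

Forward path: (5.61 + 0.8s)·4.5/(s(s+4.9)). The closed-loop characteristic equation is s² + (4.9 + 4.5·0.8)s + 4.5·5.61 = 0.
That is s² + 8.5s + 25.25 = 0, so ω_n = 5.024 rad/s and ζ = 8.5/(2·5.024) = 0.8459.
%OS = 100·exp(−πζ/√(1−ζ²)) = 0.686%.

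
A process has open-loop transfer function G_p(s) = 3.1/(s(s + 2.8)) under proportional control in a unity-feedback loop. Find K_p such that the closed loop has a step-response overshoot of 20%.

K_p = 3.04

From %OS = 100·exp(−πζ/√(1−ζ²)) = 20%, ζ = −ln(0.2)/√(π²+ln²(0.2)) = 0.4559.
Characteristic equation s² + 2.8s + 3.1K_p = 0 gives ζ = 2.8/(2√(3.1K_p)).
Setting ζ = 0.4559: √(3.1K_p) = 2.8/(2·0.4559) = 3.071, so K_p = 9.428/3.1 = 3.04.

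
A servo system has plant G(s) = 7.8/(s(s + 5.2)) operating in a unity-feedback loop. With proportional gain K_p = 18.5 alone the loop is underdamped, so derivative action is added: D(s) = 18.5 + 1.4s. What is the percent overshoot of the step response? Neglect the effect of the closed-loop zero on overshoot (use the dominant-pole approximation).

Forward path: (18.5 + 1.4s)·7.8/(s(s+5.2)). The closed-loop characteristic equation is s² + (5.2 + 7.8·1.4)s + 7.8·18.5 = 0.
That is s² + 16.12s + 144.3 = 0, so ω_n = 12.01 rad/s and ζ = 16.12/(2·12.01) = 0.671.
%OS = 100·exp(−πζ/√(1−ζ²)) = 5.83%.

5.83%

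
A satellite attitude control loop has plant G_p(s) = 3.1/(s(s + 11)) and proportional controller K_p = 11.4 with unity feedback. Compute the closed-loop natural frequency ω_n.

ω_n = 5.94 rad/s

1 + K_p·G_p(s) = 0 gives s² + 11s + 35.34 = 0.
Matching s² + 2ζω_n s + ω_n²: ω_n = √35.34 = 5.945 rad/s and 2ζω_n = 11, so ζ = 11/(2·5.945) = 0.925.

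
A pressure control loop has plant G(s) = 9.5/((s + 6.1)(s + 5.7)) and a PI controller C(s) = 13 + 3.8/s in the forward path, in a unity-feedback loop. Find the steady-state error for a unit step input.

The open loop C(s)G(s) has a pole at the origin (type 1), so the static position error constant is infinite and e_ss = 1/(1+∞) = 0.

0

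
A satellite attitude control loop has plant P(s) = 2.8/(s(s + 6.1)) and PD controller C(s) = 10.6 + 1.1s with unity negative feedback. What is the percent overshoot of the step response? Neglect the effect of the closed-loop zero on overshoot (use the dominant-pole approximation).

Forward path: (10.6 + 1.1s)·2.8/(s(s+6.1)). The closed-loop characteristic equation is s² + (6.1 + 2.8·1.1)s + 2.8·10.6 = 0.
That is s² + 9.18s + 29.68 = 0, so ω_n = 5.448 rad/s and ζ = 9.18/(2·5.448) = 0.8425.
%OS = 100·exp(−πζ/√(1−ζ²)) = 0.734%.

0.734%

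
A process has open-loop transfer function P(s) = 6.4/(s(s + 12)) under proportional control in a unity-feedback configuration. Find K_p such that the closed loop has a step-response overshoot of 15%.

K_p = 21.1

From %OS = 100·exp(−πζ/√(1−ζ²)) = 15%, ζ = −ln(0.15)/√(π²+ln²(0.15)) = 0.5169.
Characteristic equation s² + 12s + 6.4K_p = 0 gives ζ = 12/(2√(6.4K_p)).
Setting ζ = 0.5169: √(6.4K_p) = 12/(2·0.5169) = 11.61, so K_p = 134.7/6.4 = 21.1.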